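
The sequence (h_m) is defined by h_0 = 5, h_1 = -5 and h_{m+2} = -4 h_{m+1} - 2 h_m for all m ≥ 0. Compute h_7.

-3960

h_2 = -4*(-5) - 2*5 = 10
h_3 = -4*10 - 2*(-5) = -30
h_4 = -4*(-30) - 2*10 = 100
h_5 = -4*100 - 2*(-30) = -340
h_6 = -4*(-340) - 2*100 = 1160
h_7 = -4*1160 - 2*(-340) = -3960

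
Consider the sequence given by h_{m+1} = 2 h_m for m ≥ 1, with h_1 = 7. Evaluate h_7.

448

h_2 = 2(7) = 14
h_3 = 2(14) = 28
h_4 = 2(28) = 56
h_5 = 2(56) = 112
h_6 = 2(112) = 224
h_7 = 2(224) = 448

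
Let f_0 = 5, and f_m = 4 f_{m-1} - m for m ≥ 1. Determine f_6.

f_1 = 4(5) - 1 = 19
f_2 = 4(19) - 2 = 74
f_3 = 4(74) - 3 = 293
f_4 = 4(293) - 4 = 1168
f_5 = 4(1168) - 5 = 4667
f_6 = 4(4667) - 6 = 18662

18662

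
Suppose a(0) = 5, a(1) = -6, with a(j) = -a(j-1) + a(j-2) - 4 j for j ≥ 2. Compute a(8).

a(2) = -(-6) + 5 - 8 = 3
a(3) = -3 + (-6) - 12 = -21
a(4) = -(-21) + 3 - 16 = 8
a(5) = -8 + (-21) - 20 = -49
a(6) = -(-49) + 8 - 24 = 33
a(7) = -33 + (-49) - 28 = -110
a(8) = -(-110) + 33 - 32 = 111

111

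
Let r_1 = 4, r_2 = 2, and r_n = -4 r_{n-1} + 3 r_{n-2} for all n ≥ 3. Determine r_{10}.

r_3 = -4·2 + 3·4 = 4
r_4 = -4·4 + 3·2 = -10
r_5 = -4·(-10) + 3·4 = 52
r_6 = -4·52 + 3·(-10) = -238
r_7 = -4·(-238) + 3·52 = 1108
r_8 = -4·1108 + 3·(-238) = -5146
r_9 = -4·(-5146) + 3·1108 = 23908
r_{10} = -4·23908 + 3·(-5146) = -111070

-111070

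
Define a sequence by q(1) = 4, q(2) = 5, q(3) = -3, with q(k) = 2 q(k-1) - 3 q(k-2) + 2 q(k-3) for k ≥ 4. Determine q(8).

-5

q(4) = 2*(-3) - 3*5 + 2*4 = -13
q(5) = 2*(-13) - 3*(-3) + 2*5 = -7
q(6) = 2*(-7) - 3*(-13) + 2*(-3) = 19
q(7) = 2*19 - 3*(-7) + 2*(-13) = 33
q(8) = 2*33 - 3*19 + 2*(-7) = -5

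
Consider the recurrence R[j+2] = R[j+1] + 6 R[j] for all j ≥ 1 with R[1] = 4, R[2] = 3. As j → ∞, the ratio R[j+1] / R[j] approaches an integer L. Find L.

The characteristic equation is r^2 - r - 6 = 0, which factors as (r - 3)(r + 2) = 0.
So the roots are 3 and -2. Since |3| > |-2| and the coefficient of 3^j is non-zero, the ratio tends to 3.

3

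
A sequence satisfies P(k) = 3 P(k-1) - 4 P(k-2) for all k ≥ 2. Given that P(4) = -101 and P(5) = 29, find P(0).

4

Rearranging, P(k-2) = (P(k) - 3 P(k-1)) / -4.
P(3) = (29 - 3·(-101)) / -4 = 332/-4 = -83
P(2) = (-101 - 3·(-83)) / -4 = 148/-4 = -37
P(1) = (-83 - 3·(-37)) / -4 = 28/-4 = -7
P(0) = (-37 - 3·(-7)) / -4 = -16/-4 = 4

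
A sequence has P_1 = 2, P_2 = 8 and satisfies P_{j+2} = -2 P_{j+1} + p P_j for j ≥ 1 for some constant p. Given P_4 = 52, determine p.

P_3 = -16 + 2p
P_4 = 32 + 4p
So 32 + 4p = 52, giving p = 5.

5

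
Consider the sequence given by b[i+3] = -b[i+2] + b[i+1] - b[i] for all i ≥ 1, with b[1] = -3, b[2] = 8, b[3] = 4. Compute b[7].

-32

b[4] = -4 + 8 - (-3) = 7
b[5] = -7 + 4 - 8 = -11
b[6] = -(-11) + 7 - 4 = 14
b[7] = -14 + (-11) - 7 = -32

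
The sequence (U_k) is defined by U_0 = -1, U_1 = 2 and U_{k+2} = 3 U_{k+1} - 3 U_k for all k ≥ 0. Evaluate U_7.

U_2 = 3(2) - 3(-1) = 9
U_3 = 3(9) - 3(2) = 21
U_4 = 3(21) - 3(9) = 36
U_5 = 3(36) - 3(21) = 45
U_6 = 3(45) - 3(36) = 27
U_7 = 3(27) - 3(45) = -54

-54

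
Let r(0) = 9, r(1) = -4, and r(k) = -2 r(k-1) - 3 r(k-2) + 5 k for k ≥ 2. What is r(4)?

-43

r(2) = -2·(-4) - 3·9 + 10 = -9
r(3) = -2·(-9) - 3·(-4) + 15 = 45
r(4) = -2·45 - 3·(-9) + 20 = -43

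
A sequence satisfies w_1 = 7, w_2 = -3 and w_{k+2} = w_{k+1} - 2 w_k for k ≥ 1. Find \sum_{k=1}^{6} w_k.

44

w_3 = (-3) - 2·7 = -17
w_4 = (-17) - 2·(-3) = -11
w_5 = (-11) - 2·(-17) = 23
w_6 = 23 - 2·(-11) = 45
Sum = 7 + (-3) + (-17) + (-11) + 23 + 45 = 44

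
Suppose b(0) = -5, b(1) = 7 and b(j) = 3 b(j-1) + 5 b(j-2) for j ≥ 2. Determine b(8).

18364

b(2) = 3*7 + 5*(-5) = -4
b(3) = 3*(-4) + 5*7 = 23
b(4) = 3*23 + 5*(-4) = 49
b(5) = 3*49 + 5*23 = 262
b(6) = 3*262 + 5*49 = 1031
b(7) = 3*1031 + 5*262 = 4403
b(8) = 3*4403 + 5*1031 = 18364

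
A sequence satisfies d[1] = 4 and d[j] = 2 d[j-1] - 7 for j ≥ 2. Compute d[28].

The fixed point is -7/(1 - 2) = 7, so d[j] - 7 = 2(d[j-1] - 7).
Hence d[j] = -3·2^{j-1} + 7.
d[28] = -3·2^{27} + 7 = -3·134217728 + 7 = -402653177.

-402653177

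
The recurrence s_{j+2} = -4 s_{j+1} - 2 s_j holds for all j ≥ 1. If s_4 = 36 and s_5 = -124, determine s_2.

Rearranging, s_{j-2} = (s_j + 4 s_{j-1}) / -2.
s_3 = (-124 + 4·36) / -2 = 20/-2 = -10
s_2 = (36 + 4·(-10)) / -2 = -4/-2 = 2

2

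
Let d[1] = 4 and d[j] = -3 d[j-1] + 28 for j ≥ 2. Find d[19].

-1162261460

The fixed point is 28/(1 + 3) = 7, so d[j] - 7 = -3(d[j-1] - 7).
Hence d[j] = -3·(-3)^{j-1} + 7.
d[19] = -3·(-3)^{18} + 7 = -3·387420489 + 7 = -1162261460.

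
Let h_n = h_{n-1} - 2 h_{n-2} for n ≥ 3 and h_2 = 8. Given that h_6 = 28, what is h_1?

6

Let h_1 = y.
h_3 = 8 - 2y
h_4 = -8 - 2y
h_5 = -24 + 2y
h_6 = -8 + 6y
So -8 + 6y = 28, giving y = 6.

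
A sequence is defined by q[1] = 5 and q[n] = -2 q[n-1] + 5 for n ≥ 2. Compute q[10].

-1705

q[2] = -2·5 + 5 = -5
q[3] = -2·(-5) + 5 = 15
q[4] = -2·15 + 5 = -25
q[5] = -2·(-25) + 5 = 55
q[6] = -2·55 + 5 = -105
q[7] = -2·(-105) + 5 = 215
q[8] = -2·215 + 5 = -425
q[9] = -2·(-425) + 5 = 855
q[10] = -2·855 + 5 = -1705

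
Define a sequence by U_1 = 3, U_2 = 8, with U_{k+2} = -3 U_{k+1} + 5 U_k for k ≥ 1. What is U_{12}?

5777557

U_3 = -3·8 + 5·3 = -9
U_4 = -3·(-9) + 5·8 = 67
U_5 = -3·67 + 5·(-9) = -246
U_6 = -3·(-246) + 5·67 = 1073
U_7 = -3·1073 + 5·(-246) = -4449
U_8 = -3·(-4449) + 5·1073 = 18712
U_9 = -3·18712 + 5·(-4449) = -78381
U_{10} = -3·(-78381) + 5·18712 = 328703
U_{11} = -3·328703 + 5·(-78381) = -1378014
U_{12} = -3·(-1378014) + 5·328703 = 5777557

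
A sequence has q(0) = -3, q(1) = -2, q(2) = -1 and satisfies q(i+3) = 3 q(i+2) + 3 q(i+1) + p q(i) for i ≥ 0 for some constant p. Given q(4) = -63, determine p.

3

q(3) = -9 - 3p
q(4) = -30 - 11p
So -30 - 11p = -63, giving p = 3.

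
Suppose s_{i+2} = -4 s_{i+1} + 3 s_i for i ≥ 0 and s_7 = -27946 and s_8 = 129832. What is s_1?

2

Rearranging, s_{i-2} = (s_i + 4 s_{i-1}) / 3.
s_6 = (129832 + 4·(-27946)) / 3 = 18048/3 = 6016
s_5 = (-27946 + 4·6016) / 3 = -3882/3 = -1294
s_4 = (6016 + 4·(-1294)) / 3 = 840/3 = 280
s_3 = (-1294 + 4·280) / 3 = -174/3 = -58
s_2 = (280 + 4·(-58)) / 3 = 48/3 = 16
s_1 = (-58 + 4·16) / 3 = 6/3 = 2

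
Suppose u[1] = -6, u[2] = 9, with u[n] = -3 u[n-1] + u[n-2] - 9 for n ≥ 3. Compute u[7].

-4650

u[3] = -3·9 + (-6) - 9 = -42
u[4] = -3·(-42) + 9 - 9 = 126
u[5] = -3·126 + (-42) - 9 = -429
u[6] = -3·(-429) + 126 - 9 = 1404
u[7] = -3·1404 + (-429) - 9 = -4650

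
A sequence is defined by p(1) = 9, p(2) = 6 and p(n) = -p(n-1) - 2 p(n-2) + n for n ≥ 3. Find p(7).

p(3) = -6 - 2*9 + 3 = -21
p(4) = -(-21) - 2*6 + 4 = 13
p(5) = -13 - 2*(-21) + 5 = 34
p(6) = -34 - 2*13 + 6 = -54
p(7) = -(-54) - 2*34 + 7 = -7

-7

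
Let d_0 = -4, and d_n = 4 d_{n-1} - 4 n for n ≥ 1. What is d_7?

-94652

d_1 = 4·(-4) - 4 = -20
d_2 = 4·(-20) - 8 = -88
d_3 = 4·(-88) - 12 = -364
d_4 = 4·(-364) - 16 = -1472
d_5 = 4·(-1472) - 20 = -5908
d_6 = 4·(-5908) - 24 = -23656
d_7 = 4·(-23656) - 28 = -94652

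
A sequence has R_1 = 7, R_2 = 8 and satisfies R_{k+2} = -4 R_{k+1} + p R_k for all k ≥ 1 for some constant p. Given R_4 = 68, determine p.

3

R_3 = -32 + 7p
R_4 = 128 - 20p
So 128 - 20p = 68, giving p = 3.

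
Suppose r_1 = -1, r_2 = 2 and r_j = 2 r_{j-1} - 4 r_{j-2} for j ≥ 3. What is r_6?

-64

r_3 = 2*2 - 4*(-1) = 8
r_4 = 2*8 - 4*2 = 8
r_5 = 2*8 - 4*8 = -16
r_6 = 2*(-16) - 4*8 = -64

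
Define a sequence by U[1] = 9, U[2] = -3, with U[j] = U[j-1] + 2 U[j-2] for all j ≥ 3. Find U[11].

U[3] = (-3) + 2*9 = 15
U[4] = 15 + 2*(-3) = 9
U[5] = 9 + 2*15 = 39
U[6] = 39 + 2*9 = 57
U[7] = 57 + 2*39 = 135
U[8] = 135 + 2*57 = 249
U[9] = 249 + 2*135 = 519
U[10] = 519 + 2*249 = 1017
U[11] = 1017 + 2*519 = 2055

2055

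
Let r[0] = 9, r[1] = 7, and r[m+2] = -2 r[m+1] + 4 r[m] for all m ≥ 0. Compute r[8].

r[2] = -2·7 + 4·9 = 22
r[3] = -2·22 + 4·7 = -16
r[4] = -2·(-16) + 4·22 = 120
r[5] = -2·120 + 4·(-16) = -304
r[6] = -2·(-304) + 4·120 = 1088
r[7] = -2·1088 + 4·(-304) = -3392
r[8] = -2·(-3392) + 4·1088 = 11136

11136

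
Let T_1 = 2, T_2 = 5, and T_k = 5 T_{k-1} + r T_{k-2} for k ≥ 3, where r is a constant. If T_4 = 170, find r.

3

T_3 = 25 + 2r
T_4 = 125 + 15r
So 125 + 15r = 170, giving r = 3.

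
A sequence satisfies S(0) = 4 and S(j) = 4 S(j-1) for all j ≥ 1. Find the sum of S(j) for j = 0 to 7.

S(1) = 4*4 = 16
S(2) = 4*16 = 64
S(3) = 4*64 = 256
S(4) = 4*256 = 1024
S(5) = 4*1024 = 4096
S(6) = 4*4096 = 16384
S(7) = 4*16384 = 65536
Sum = 4 + 16 + 64 + 256 + 1024 + 4096 + 16384 + 65536 = 87380

87380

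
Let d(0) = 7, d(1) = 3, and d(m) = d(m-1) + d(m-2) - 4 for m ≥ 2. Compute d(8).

d(2) = 3 + 7 - 4 = 6
d(3) = 6 + 3 - 4 = 5
d(4) = 5 + 6 - 4 = 7
d(5) = 7 + 5 - 4 = 8
d(6) = 8 + 7 - 4 = 11
d(7) = 11 + 8 - 4 = 15
d(8) = 15 + 11 - 4 = 22

22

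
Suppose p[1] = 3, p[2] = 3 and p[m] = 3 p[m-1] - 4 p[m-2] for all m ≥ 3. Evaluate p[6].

p[3] = 3·3 - 4·3 = -3
p[4] = 3·(-3) - 4·3 = -21
p[5] = 3·(-21) - 4·(-3) = -51
p[6] = 3·(-51) - 4·(-21) = -69

-69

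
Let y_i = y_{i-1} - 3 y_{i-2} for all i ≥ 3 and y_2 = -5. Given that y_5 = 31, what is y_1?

1

Let y_1 = z.
y_3 = -5 - 3z
y_4 = 10 - 3z
y_5 = 25 + 6z
So 25 + 6z = 31, giving z = 1.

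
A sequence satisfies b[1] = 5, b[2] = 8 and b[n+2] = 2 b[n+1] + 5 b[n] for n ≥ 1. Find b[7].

b[3] = 2·8 + 5·5 = 41
b[4] = 2·41 + 5·8 = 122
b[5] = 2·122 + 5·41 = 449
b[6] = 2·449 + 5·122 = 1508
b[7] = 2·1508 + 5·449 = 5261

5261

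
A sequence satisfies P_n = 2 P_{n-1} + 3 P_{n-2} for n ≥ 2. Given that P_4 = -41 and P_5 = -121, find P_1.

Rearranging, P_{n-2} = (P_n - 2 P_{n-1}) / 3.
P_3 = (-121 - 2(-41)) / 3 = -39/3 = -13
P_2 = (-41 - 2(-13)) / 3 = -15/3 = -5
P_1 = (-13 - 2(-5)) / 3 = -3/3 = -1

-1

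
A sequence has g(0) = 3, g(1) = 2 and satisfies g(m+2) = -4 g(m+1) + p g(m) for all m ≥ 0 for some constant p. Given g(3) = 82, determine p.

-5

g(2) = -8 + 3p
g(3) = 32 - 10p
So 32 - 10p = 82, giving p = -5.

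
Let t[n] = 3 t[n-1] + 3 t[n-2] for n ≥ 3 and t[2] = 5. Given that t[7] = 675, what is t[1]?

Let t[1] = y.
t[3] = 15 + 3y
t[4] = 60 + 9y
t[5] = 225 + 36y
t[6] = 855 + 135y
t[7] = 3240 + 513y
So 3240 + 513y = 675, giving y = -5.

-5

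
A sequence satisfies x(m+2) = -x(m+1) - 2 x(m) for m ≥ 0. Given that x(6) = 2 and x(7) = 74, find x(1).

2

Rearranging, x(m-2) = (x(m) + x(m-1)) / -2.
x(5) = (74 + 2) / -2 = 76/-2 = -38
x(4) = (2 + (-38)) / -2 = -36/-2 = 18
x(3) = (-38 + 18) / -2 = -20/-2 = 10
x(2) = (18 + 10) / -2 = 28/-2 = -14
x(1) = (10 + (-14)) / -2 = -4/-2 = 2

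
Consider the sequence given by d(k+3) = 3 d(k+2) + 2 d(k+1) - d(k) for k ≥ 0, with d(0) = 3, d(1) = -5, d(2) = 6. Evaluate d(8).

4353

d(3) = 3·6 + 2·(-5) - 3 = 5
d(4) = 3·5 + 2·6 - (-5) = 32
d(5) = 3·32 + 2·5 - 6 = 100
d(6) = 3·100 + 2·32 - 5 = 359
d(7) = 3·359 + 2·100 - 32 = 1245
d(8) = 3·1245 + 2·359 - 100 = 4353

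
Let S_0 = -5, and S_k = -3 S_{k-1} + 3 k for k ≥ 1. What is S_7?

S_1 = -3·(-5) + 3 = 18
S_2 = -3·18 + 6 = -48
S_3 = -3·(-48) + 9 = 153
S_4 = -3·153 + 12 = -447
S_5 = -3·(-447) + 15 = 1356
S_6 = -3·1356 + 18 = -4050
S_7 = -3·(-4050) + 21 = 12171

12171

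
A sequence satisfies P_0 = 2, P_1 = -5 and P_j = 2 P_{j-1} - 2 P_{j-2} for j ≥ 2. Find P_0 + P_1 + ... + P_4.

P_2 = 2*(-5) - 2*2 = -14
P_3 = 2*(-14) - 2*(-5) = -18
P_4 = 2*(-18) - 2*(-14) = -8
Sum = 2 + (-5) + (-14) + (-18) + (-8) = -43

-43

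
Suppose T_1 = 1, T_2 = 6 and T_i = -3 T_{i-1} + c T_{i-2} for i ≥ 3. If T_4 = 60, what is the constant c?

2

T_3 = -18 + c
T_4 = 54 + 3c
So 54 + 3c = 60, giving c = 2.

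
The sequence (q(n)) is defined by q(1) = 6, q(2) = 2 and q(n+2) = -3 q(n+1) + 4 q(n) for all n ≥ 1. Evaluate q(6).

-814

q(3) = -3*2 + 4*6 = 18
q(4) = -3*18 + 4*2 = -46
q(5) = -3*(-46) + 4*18 = 210
q(6) = -3*210 + 4*(-46) = -814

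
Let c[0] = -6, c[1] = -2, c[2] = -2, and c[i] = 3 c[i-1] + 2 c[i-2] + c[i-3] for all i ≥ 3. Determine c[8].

-9366

c[3] = 3·(-2) + 2·(-2) + (-6) = -16
c[4] = 3·(-16) + 2·(-2) + (-2) = -54
c[5] = 3·(-54) + 2·(-16) + (-2) = -196
c[6] = 3·(-196) + 2·(-54) + (-16) = -712
c[7] = 3·(-712) + 2·(-196) + (-54) = -2582
c[8] = 3·(-2582) + 2·(-712) + (-196) = -9366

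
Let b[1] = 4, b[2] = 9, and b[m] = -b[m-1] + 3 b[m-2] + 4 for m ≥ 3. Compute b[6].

75

b[3] = -9 + 3(4) + 4 = 7
b[4] = -7 + 3(9) + 4 = 24
b[5] = -24 + 3(7) + 4 = 1
b[6] = -1 + 3(24) + 4 = 75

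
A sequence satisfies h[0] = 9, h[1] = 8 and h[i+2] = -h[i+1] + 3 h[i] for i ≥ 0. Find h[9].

h[2] = -8 + 3·9 = 19
h[3] = -19 + 3·8 = 5
h[4] = -5 + 3·19 = 52
h[5] = -52 + 3·5 = -37
h[6] = -(-37) + 3·52 = 193
h[7] = -193 + 3·(-37) = -304
h[8] = -(-304) + 3·193 = 883
h[9] = -883 + 3·(-304) = -1795

-1795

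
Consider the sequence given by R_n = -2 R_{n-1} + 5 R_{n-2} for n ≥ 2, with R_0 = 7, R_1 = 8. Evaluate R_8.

8911

R_2 = -2(8) + 5(7) = 19
R_3 = -2(19) + 5(8) = 2
R_4 = -2(2) + 5(19) = 91
R_5 = -2(91) + 5(2) = -172
R_6 = -2(-172) + 5(91) = 799
R_7 = -2(799) + 5(-172) = -2458
R_8 = -2(-2458) + 5(799) = 8911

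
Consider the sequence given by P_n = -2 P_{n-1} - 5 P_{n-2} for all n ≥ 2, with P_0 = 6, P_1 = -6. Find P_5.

-246

P_2 = -2*(-6) - 5*6 = -18
P_3 = -2*(-18) - 5*(-6) = 66
P_4 = -2*66 - 5*(-18) = -42
P_5 = -2*(-42) - 5*66 = -246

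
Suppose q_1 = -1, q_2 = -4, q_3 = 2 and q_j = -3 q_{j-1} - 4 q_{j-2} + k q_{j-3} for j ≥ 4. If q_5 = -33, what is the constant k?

q_4 = 10 - k
q_5 = -38 - k
So -38 - k = -33, giving k = -5.

-5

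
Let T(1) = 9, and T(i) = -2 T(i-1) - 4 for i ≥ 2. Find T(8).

T(2) = -2(9) - 4 = -22
T(3) = -2(-22) - 4 = 40
T(4) = -2(40) - 4 = -84
T(5) = -2(-84) - 4 = 164
T(6) = -2(164) - 4 = -332
T(7) = -2(-332) - 4 = 660
T(8) = -2(660) - 4 = -1324

-1324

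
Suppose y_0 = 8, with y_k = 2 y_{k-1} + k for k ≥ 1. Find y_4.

154

y_1 = 2*8 + 1 = 17
y_2 = 2*17 + 2 = 36
y_3 = 2*36 + 3 = 75
y_4 = 2*75 + 4 = 154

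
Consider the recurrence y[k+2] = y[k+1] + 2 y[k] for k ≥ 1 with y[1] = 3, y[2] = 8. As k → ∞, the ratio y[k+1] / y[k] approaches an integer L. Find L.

The characteristic equation is r^2 - r - 2 = 0, which factors as (r - 2)(r + 1) = 0.
So the roots are 2 and -1. Since |2| > |-1| and the coefficient of 2^k is non-zero, the ratio tends to 2.

2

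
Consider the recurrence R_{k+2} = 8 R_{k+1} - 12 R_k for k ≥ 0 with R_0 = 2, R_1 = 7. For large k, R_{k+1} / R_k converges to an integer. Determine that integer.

6

The characteristic equation is r^2 - 8r + 12 = 0, which factors as (r - 6)(r - 2) = 0.
So the roots are 6 and 2. Since |6| > |2| and the coefficient of 6^k is non-zero, the ratio tends to 6.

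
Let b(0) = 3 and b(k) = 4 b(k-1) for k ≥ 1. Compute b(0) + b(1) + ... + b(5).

4095

b(1) = 4·3 = 12
b(2) = 4·12 = 48
b(3) = 4·48 = 192
b(4) = 4·192 = 768
b(5) = 4·768 = 3072
Sum = 3 + 12 + 48 + 192 + 768 + 3072 = 4095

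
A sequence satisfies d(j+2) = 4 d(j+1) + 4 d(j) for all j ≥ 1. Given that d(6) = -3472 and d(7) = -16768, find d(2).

Rearranging, d(j-2) = (d(j) - 4 d(j-1)) / 4.
d(5) = (-16768 - 4·(-3472)) / 4 = -2880/4 = -720
d(4) = (-3472 - 4·(-720)) / 4 = -592/4 = -148
d(3) = (-720 - 4·(-148)) / 4 = -128/4 = -32
d(2) = (-148 - 4·(-32)) / 4 = -20/4 = -5

-5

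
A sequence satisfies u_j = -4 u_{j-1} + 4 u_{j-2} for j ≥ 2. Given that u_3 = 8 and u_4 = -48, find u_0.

-3

Rearranging, u_{j-2} = (u_j + 4 u_{j-1}) / 4.
u_2 = (-48 + 4(8)) / 4 = -16/4 = -4
u_1 = (8 + 4(-4)) / 4 = -8/4 = -2
u_0 = (-4 + 4(-2)) / 4 = -12/4 = -3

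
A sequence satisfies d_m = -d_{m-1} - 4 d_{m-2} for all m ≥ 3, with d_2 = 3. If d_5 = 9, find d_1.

Let d_1 = y.
d_3 = -3 - 4y
d_4 = -9 + 4y
d_5 = 21 + 12y
So 21 + 12y = 9, giving y = -1.

-1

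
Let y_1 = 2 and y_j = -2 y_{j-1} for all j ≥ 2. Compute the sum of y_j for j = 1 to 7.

y_2 = -2*2 = -4
y_3 = -2*(-4) = 8
y_4 = -2*8 = -16
y_5 = -2*(-16) = 32
y_6 = -2*32 = -64
y_7 = -2*(-64) = 128
Sum = 2 + (-4) + 8 + (-16) + 32 + (-64) + 128 = 86

86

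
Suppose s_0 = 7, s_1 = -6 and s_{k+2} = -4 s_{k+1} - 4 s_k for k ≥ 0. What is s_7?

2688

s_2 = -4*(-6) - 4*7 = -4
s_3 = -4*(-4) - 4*(-6) = 40
s_4 = -4*40 - 4*(-4) = -144
s_5 = -4*(-144) - 4*40 = 416
s_6 = -4*416 - 4*(-144) = -1088
s_7 = -4*(-1088) - 4*416 = 2688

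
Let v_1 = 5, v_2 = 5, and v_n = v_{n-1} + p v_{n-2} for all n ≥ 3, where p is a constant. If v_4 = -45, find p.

v_3 = 5 + 5p
v_4 = 5 + 10p
So 5 + 10p = -45, giving p = -5.

-5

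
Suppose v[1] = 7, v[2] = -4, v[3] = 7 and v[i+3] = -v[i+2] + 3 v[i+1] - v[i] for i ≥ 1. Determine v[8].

v[4] = -7 + 3·(-4) - 7 = -26
v[5] = -(-26) + 3·7 - (-4) = 51
v[6] = -51 + 3·(-26) - 7 = -136
v[7] = -(-136) + 3·51 - (-26) = 315
v[8] = -315 + 3·(-136) - 51 = -774

-774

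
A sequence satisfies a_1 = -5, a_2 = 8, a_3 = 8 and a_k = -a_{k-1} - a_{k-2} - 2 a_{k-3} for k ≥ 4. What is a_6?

8

a_4 = -8 - 8 - 2*(-5) = -6
a_5 = -(-6) - 8 - 2*8 = -18
a_6 = -(-18) - (-6) - 2*8 = 8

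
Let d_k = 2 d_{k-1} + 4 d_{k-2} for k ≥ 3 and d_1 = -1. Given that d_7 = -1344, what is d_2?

-4

Let d_2 = z.
d_3 = -4 + 2z
d_4 = -8 + 8z
d_5 = -32 + 24z
d_6 = -96 + 80z
d_7 = -320 + 256z
So -320 + 256z = -1344, giving z = -4.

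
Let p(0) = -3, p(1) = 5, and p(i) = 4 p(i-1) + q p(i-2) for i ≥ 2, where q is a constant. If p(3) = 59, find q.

p(2) = 20 - 3q
p(3) = 80 - 7q
So 80 - 7q = 59, giving q = 3.

3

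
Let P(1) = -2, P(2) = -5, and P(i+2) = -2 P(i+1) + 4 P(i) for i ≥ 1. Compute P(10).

-22016

P(3) = -2*(-5) + 4*(-2) = 2
P(4) = -2*2 + 4*(-5) = -24
P(5) = -2*(-24) + 4*2 = 56
P(6) = -2*56 + 4*(-24) = -208
P(7) = -2*(-208) + 4*56 = 640
P(8) = -2*640 + 4*(-208) = -2112
P(9) = -2*(-2112) + 4*640 = 6784
P(10) = -2*6784 + 4*(-2112) = -22016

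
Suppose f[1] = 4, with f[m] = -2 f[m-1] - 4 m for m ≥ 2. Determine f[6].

-208

f[2] = -2·4 - 8 = -16
f[3] = -2·(-16) - 12 = 20
f[4] = -2·20 - 16 = -56
f[5] = -2·(-56) - 20 = 92
f[6] = -2·92 - 24 = -208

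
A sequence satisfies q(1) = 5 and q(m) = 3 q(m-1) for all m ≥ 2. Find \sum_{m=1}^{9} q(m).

49205

q(2) = 3(5) = 15
q(3) = 3(15) = 45
q(4) = 3(45) = 135
q(5) = 3(135) = 405
q(6) = 3(405) = 1215
q(7) = 3(1215) = 3645
q(8) = 3(3645) = 10935
q(9) = 3(10935) = 32805
Sum = 5 + 15 + 45 + 135 + 405 + 1215 + 3645 + 10935 + 32805 = 49205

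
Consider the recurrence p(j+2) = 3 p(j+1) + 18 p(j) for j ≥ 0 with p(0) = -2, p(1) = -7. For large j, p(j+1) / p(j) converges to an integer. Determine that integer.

6

The characteristic equation is r^2 - 3r - 18 = 0, which factors as (r - 6)(r + 3) = 0.
So the roots are 6 and -3. Since |6| > |-3| and the coefficient of 6^j is non-zero, the ratio tends to 6.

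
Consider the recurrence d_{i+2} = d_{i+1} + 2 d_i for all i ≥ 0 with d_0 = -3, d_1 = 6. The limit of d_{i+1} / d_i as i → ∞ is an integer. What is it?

The characteristic equation is r^2 - r - 2 = 0, which factors as (r - 2)(r + 1) = 0.
So the roots are 2 and -1. Since |2| > |-1| and the coefficient of 2^i is non-zero, the ratio tends to 2.

2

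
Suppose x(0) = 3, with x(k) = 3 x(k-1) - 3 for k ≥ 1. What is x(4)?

x(1) = 3*3 - 3 = 6
x(2) = 3*6 - 3 = 15
x(3) = 3*15 - 3 = 42
x(4) = 3*42 - 3 = 123

123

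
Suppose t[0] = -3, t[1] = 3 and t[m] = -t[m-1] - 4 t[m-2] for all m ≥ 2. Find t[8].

t[2] = -3 - 4(-3) = 9
t[3] = -9 - 4(3) = -21
t[4] = -(-21) - 4(9) = -15
t[5] = -(-15) - 4(-21) = 99
t[6] = -99 - 4(-15) = -39
t[7] = -(-39) - 4(99) = -357
t[8] = -(-357) - 4(-39) = 513

513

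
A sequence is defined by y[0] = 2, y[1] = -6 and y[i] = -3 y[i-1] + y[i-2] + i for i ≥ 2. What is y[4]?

233

y[2] = -3·(-6) + 2 + 2 = 22
y[3] = -3·22 + (-6) + 3 = -69
y[4] = -3·(-69) + 22 + 4 = 233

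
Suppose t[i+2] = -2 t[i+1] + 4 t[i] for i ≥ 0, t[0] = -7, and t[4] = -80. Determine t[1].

Let t[1] = y.
t[2] = -28 - 2y
t[3] = 56 + 8y
t[4] = -224 - 24y
So -224 - 24y = -80, giving y = -6.

-6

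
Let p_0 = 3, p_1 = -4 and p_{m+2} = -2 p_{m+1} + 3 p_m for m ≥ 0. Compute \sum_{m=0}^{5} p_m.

p_2 = -2*(-4) + 3*3 = 17
p_3 = -2*17 + 3*(-4) = -46
p_4 = -2*(-46) + 3*17 = 143
p_5 = -2*143 + 3*(-46) = -424
Sum = 3 + (-4) + 17 + (-46) + 143 + (-424) = -311

-311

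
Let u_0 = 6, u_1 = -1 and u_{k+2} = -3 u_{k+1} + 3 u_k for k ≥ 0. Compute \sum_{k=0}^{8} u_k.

42386

u_2 = -3·(-1) + 3·6 = 21
u_3 = -3·21 + 3·(-1) = -66
u_4 = -3·(-66) + 3·21 = 261
u_5 = -3·261 + 3·(-66) = -981
u_6 = -3·(-981) + 3·261 = 3726
u_7 = -3·3726 + 3·(-981) = -14121
u_8 = -3·(-14121) + 3·3726 = 53541
Sum = 6 + (-1) + 21 + (-66) + 261 + (-981) + 3726 + (-14121) + 53541 = 42386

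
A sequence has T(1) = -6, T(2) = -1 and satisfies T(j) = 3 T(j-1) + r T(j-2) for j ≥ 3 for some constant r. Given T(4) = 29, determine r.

T(3) = -3 - 6r
T(4) = -9 - 19r
So -9 - 19r = 29, giving r = -2.

-2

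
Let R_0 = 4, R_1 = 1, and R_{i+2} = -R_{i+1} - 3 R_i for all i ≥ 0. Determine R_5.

R_2 = -1 - 3·4 = -13
R_3 = -(-13) - 3·1 = 10
R_4 = -10 - 3·(-13) = 29
R_5 = -29 - 3·10 = -59

-59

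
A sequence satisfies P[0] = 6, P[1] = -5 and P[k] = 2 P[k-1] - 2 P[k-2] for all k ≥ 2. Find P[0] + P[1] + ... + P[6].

P[2] = 2(-5) - 2(6) = -22
P[3] = 2(-22) - 2(-5) = -34
P[4] = 2(-34) - 2(-22) = -24
P[5] = 2(-24) - 2(-34) = 20
P[6] = 2(20) - 2(-24) = 88
Sum = 6 + (-5) + (-22) + (-34) + (-24) + 20 + 88 = 29

29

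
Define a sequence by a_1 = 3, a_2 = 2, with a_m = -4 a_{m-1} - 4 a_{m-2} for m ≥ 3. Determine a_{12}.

83968

a_3 = -4·2 - 4·3 = -20
a_4 = -4·(-20) - 4·2 = 72
a_5 = -4·72 - 4·(-20) = -208
a_6 = -4·(-208) - 4·72 = 544
a_7 = -4·544 - 4·(-208) = -1344
a_8 = -4·(-1344) - 4·544 = 3200
a_9 = -4·3200 - 4·(-1344) = -7424
a_{10} = -4·(-7424) - 4·3200 = 16896
a_{11} = -4·16896 - 4·(-7424) = -37888
a_{12} = -4·(-37888) - 4·16896 = 83968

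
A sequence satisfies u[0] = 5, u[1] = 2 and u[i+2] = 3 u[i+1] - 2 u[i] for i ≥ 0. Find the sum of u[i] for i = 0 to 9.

u[2] = 3*2 - 2*5 = -4
u[3] = 3*(-4) - 2*2 = -16
u[4] = 3*(-16) - 2*(-4) = -40
u[5] = 3*(-40) - 2*(-16) = -88
u[6] = 3*(-88) - 2*(-40) = -184
u[7] = 3*(-184) - 2*(-88) = -376
u[8] = 3*(-376) - 2*(-184) = -760
u[9] = 3*(-760) - 2*(-376) = -1528
Sum = 5 + 2 + (-4) + (-16) + (-40) + (-88) + (-184) + (-376) + (-760) + (-1528) = -2989

-2989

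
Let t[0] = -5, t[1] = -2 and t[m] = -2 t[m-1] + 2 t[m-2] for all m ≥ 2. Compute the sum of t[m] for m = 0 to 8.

-1105

t[2] = -2*(-2) + 2*(-5) = -6
t[3] = -2*(-6) + 2*(-2) = 8
t[4] = -2*8 + 2*(-6) = -28
t[5] = -2*(-28) + 2*8 = 72
t[6] = -2*72 + 2*(-28) = -200
t[7] = -2*(-200) + 2*72 = 544
t[8] = -2*544 + 2*(-200) = -1488
Sum = (-5) + (-2) + (-6) + 8 + (-28) + 72 + (-200) + 544 + (-1488) = -1105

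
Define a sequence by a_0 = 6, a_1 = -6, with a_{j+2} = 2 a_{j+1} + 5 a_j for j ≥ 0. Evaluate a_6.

978

a_2 = 2(-6) + 5(6) = 18
a_3 = 2(18) + 5(-6) = 6
a_4 = 2(6) + 5(18) = 102
a_5 = 2(102) + 5(6) = 234
a_6 = 2(234) + 5(102) = 978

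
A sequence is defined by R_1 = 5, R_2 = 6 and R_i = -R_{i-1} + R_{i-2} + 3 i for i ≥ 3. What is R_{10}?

24

R_3 = -6 + 5 + 9 = 8
R_4 = -8 + 6 + 12 = 10
R_5 = -10 + 8 + 15 = 13
R_6 = -13 + 10 + 18 = 15
R_7 = -15 + 13 + 21 = 19
R_8 = -19 + 15 + 24 = 20
R_9 = -20 + 19 + 27 = 26
R_{10} = -26 + 20 + 30 = 24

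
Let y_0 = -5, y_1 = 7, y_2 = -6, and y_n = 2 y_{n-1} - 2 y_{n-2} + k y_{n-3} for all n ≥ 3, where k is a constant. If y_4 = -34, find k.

y_3 = -26 - 5k
y_4 = -40 - 3k
So -40 - 3k = -34, giving k = -2.

-2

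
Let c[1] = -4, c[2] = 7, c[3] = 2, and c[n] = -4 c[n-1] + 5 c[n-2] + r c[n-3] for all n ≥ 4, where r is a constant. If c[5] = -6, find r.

c[4] = 27 - 4r
c[5] = -98 + 23r
So -98 + 23r = -6, giving r = 4.

4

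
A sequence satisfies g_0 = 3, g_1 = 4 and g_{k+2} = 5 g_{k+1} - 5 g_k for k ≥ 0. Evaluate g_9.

g_2 = 5(4) - 5(3) = 5
g_3 = 5(5) - 5(4) = 5
g_4 = 5(5) - 5(5) = 0
g_5 = 5(0) - 5(5) = -25
g_6 = 5(-25) - 5(0) = -125
g_7 = 5(-125) - 5(-25) = -500
g_8 = 5(-500) - 5(-125) = -1875
g_9 = 5(-1875) - 5(-500) = -6875

-6875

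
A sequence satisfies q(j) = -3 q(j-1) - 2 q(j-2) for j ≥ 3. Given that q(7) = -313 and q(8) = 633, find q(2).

3

Rearranging, q(j-2) = (q(j) + 3 q(j-1)) / -2.
q(6) = (633 + 3·(-313)) / -2 = -306/-2 = 153
q(5) = (-313 + 3·153) / -2 = 146/-2 = -73
q(4) = (153 + 3·(-73)) / -2 = -66/-2 = 33
q(3) = (-73 + 3·33) / -2 = 26/-2 = -13
q(2) = (33 + 3·(-13)) / -2 = -6/-2 = 3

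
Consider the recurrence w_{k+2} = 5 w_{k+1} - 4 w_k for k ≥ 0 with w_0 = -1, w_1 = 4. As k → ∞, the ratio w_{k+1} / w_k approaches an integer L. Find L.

4

The characteristic equation is r^2 - 5r + 4 = 0, which factors as (r - 4)(r - 1) = 0.
So the roots are 4 and 1. Since |4| > |1| and the coefficient of 4^k is non-zero, the ratio tends to 4.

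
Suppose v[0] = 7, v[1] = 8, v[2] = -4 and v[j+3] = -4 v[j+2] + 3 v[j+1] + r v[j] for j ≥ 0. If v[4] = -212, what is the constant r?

v[3] = 40 + 7r
v[4] = -172 - 20r
So -172 - 20r = -212, giving r = 2.

2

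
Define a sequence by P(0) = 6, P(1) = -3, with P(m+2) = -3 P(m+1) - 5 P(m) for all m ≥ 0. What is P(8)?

P(2) = -3·(-3) - 5·6 = -21
P(3) = -3·(-21) - 5·(-3) = 78
P(4) = -3·78 - 5·(-21) = -129
P(5) = -3·(-129) - 5·78 = -3
P(6) = -3·(-3) - 5·(-129) = 654
P(7) = -3·654 - 5·(-3) = -1947
P(8) = -3·(-1947) - 5·654 = 2571

2571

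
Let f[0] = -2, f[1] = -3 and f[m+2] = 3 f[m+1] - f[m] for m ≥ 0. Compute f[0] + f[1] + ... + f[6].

f[2] = 3(-3) - (-2) = -7
f[3] = 3(-7) - (-3) = -18
f[4] = 3(-18) - (-7) = -47
f[5] = 3(-47) - (-18) = -123
f[6] = 3(-123) - (-47) = -322
Sum = (-2) + (-3) + (-7) + (-18) + (-47) + (-123) + (-322) = -522

-522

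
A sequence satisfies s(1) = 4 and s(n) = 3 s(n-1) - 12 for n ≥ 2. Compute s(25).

-564859072956

The fixed point is -12/(1 - 3) = 6, so s(n) - 6 = 3(s(n-1) - 6).
Hence s(n) = -2·3^{n-1} + 6.
s(25) = -2·3^{24} + 6 = -2·282429536481 + 6 = -564859072956.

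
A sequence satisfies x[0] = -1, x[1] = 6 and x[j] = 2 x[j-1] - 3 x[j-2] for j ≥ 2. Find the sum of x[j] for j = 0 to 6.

x[2] = 2·6 - 3·(-1) = 15
x[3] = 2·15 - 3·6 = 12
x[4] = 2·12 - 3·15 = -21
x[5] = 2·(-21) - 3·12 = -78
x[6] = 2·(-78) - 3·(-21) = -93
Sum = (-1) + 6 + 15 + 12 + (-21) + (-78) + (-93) = -160

-160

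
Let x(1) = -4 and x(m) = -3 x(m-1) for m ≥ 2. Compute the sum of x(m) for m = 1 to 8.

6560

x(2) = -3*(-4) = 12
x(3) = -3*12 = -36
x(4) = -3*(-36) = 108
x(5) = -3*108 = -324
x(6) = -3*(-324) = 972
x(7) = -3*972 = -2916
x(8) = -3*(-2916) = 8748
Sum = (-4) + 12 + (-36) + 108 + (-324) + 972 + (-2916) + 8748 = 6560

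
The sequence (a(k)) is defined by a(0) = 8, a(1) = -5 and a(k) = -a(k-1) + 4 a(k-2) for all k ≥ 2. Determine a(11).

-131673

a(2) = -(-5) + 4*8 = 37
a(3) = -37 + 4*(-5) = -57
a(4) = -(-57) + 4*37 = 205
a(5) = -205 + 4*(-57) = -433
a(6) = -(-433) + 4*205 = 1253
a(7) = -1253 + 4*(-433) = -2985
a(8) = -(-2985) + 4*1253 = 7997
a(9) = -7997 + 4*(-2985) = -19937
a(10) = -(-19937) + 4*7997 = 51925
a(11) = -51925 + 4*(-19937) = -131673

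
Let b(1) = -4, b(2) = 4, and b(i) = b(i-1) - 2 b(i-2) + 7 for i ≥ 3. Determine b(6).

-42

b(3) = 4 - 2·(-4) + 7 = 19
b(4) = 19 - 2·4 + 7 = 18
b(5) = 18 - 2·19 + 7 = -13
b(6) = (-13) - 2·18 + 7 = -42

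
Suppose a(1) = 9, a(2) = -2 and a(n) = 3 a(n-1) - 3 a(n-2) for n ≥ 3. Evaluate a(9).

891

a(3) = 3(-2) - 3(9) = -33
a(4) = 3(-33) - 3(-2) = -93
a(5) = 3(-93) - 3(-33) = -180
a(6) = 3(-180) - 3(-93) = -261
a(7) = 3(-261) - 3(-180) = -243
a(8) = 3(-243) - 3(-261) = 54
a(9) = 3(54) - 3(-243) = 891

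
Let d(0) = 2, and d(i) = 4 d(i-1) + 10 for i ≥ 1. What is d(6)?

d(1) = 4*2 + 10 = 18
d(2) = 4*18 + 10 = 82
d(3) = 4*82 + 10 = 338
d(4) = 4*338 + 10 = 1362
d(5) = 4*1362 + 10 = 5458
d(6) = 4*5458 + 10 = 21842

21842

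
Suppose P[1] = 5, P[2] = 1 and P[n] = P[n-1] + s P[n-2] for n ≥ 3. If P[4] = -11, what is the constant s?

P[3] = 1 + 5s
P[4] = 1 + 6s
So 1 + 6s = -11, giving s = -2.

-2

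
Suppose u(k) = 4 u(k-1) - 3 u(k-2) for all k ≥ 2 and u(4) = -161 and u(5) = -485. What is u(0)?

Rearranging, u(k-2) = (u(k) - 4 u(k-1)) / -3.
u(3) = (-485 - 4·(-161)) / -3 = 159/-3 = -53
u(2) = (-161 - 4·(-53)) / -3 = 51/-3 = -17
u(1) = (-53 - 4·(-17)) / -3 = 15/-3 = -5
u(0) = (-17 - 4·(-5)) / -3 = 3/-3 = -1

-1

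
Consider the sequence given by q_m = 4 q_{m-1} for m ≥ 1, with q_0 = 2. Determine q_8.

131072

q_1 = 4·2 = 8
q_2 = 4·8 = 32
q_3 = 4·32 = 128
q_4 = 4·128 = 512
q_5 = 4·512 = 2048
q_6 = 4·2048 = 8192
q_7 = 4·8192 = 32768
q_8 = 4·32768 = 131072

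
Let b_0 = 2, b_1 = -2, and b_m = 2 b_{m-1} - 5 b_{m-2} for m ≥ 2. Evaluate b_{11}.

18222

b_2 = 2*(-2) - 5*2 = -14
b_3 = 2*(-14) - 5*(-2) = -18
b_4 = 2*(-18) - 5*(-14) = 34
b_5 = 2*34 - 5*(-18) = 158
b_6 = 2*158 - 5*34 = 146
b_7 = 2*146 - 5*158 = -498
b_8 = 2*(-498) - 5*146 = -1726
b_9 = 2*(-1726) - 5*(-498) = -962
b_{10} = 2*(-962) - 5*(-1726) = 6706
b_{11} = 2*6706 - 5*(-962) = 18222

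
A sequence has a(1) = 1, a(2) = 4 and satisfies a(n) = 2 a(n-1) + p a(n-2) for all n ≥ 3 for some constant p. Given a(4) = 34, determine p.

3

a(3) = 8 + p
a(4) = 16 + 6p
So 16 + 6p = 34, giving p = 3.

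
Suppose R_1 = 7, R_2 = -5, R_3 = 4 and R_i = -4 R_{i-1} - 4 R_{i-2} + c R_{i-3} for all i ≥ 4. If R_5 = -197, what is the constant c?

5

R_4 = 4 + 7c
R_5 = -32 - 33c
So -32 - 33c = -197, giving c = 5.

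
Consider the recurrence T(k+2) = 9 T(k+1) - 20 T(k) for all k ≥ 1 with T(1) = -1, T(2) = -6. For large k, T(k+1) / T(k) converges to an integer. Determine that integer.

5

The characteristic equation is r^2 - 9r + 20 = 0, which factors as (r - 5)(r - 4) = 0.
So the roots are 5 and 4. Since |5| > |4| and the coefficient of 5^k is non-zero, the ratio tends to 5.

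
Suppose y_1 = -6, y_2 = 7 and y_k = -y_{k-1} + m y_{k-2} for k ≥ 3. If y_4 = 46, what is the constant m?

3

y_3 = -7 - 6m
y_4 = 7 + 13m
So 7 + 13m = 46, giving m = 3.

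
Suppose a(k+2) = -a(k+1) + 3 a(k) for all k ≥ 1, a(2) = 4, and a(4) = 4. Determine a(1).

Let a(1) = x.
a(3) = -4 + 3x
a(4) = 16 - 3x
So 16 - 3x = 4, giving x = 4.

4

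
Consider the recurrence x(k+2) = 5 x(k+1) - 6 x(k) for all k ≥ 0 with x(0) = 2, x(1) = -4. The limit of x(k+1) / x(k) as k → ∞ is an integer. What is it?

3

The characteristic equation is r^2 - 5r + 6 = 0, which factors as (r - 3)(r - 2) = 0.
So the roots are 3 and 2. Since |3| > |2| and the coefficient of 3^k is non-zero, the ratio tends to 3.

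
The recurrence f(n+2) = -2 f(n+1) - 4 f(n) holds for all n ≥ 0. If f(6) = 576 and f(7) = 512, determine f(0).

9

Rearranging, f(n-2) = (f(n) + 2 f(n-1)) / -4.
f(5) = (512 + 2(576)) / -4 = 1664/-4 = -416
f(4) = (576 + 2(-416)) / -4 = -256/-4 = 64
f(3) = (-416 + 2(64)) / -4 = -288/-4 = 72
f(2) = (64 + 2(72)) / -4 = 208/-4 = -52
f(1) = (72 + 2(-52)) / -4 = -32/-4 = 8
f(0) = (-52 + 2(8)) / -4 = -36/-4 = 9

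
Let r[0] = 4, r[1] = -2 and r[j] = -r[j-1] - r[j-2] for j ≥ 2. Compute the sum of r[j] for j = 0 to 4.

r[2] = -(-2) - 4 = -2
r[3] = -(-2) - (-2) = 4
r[4] = -4 - (-2) = -2
Sum = 4 + (-2) + (-2) + 4 + (-2) = 2

2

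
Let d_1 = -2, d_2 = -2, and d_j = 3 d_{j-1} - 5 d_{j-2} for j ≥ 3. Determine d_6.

d_3 = 3(-2) - 5(-2) = 4
d_4 = 3(4) - 5(-2) = 22
d_5 = 3(22) - 5(4) = 46
d_6 = 3(46) - 5(22) = 28

28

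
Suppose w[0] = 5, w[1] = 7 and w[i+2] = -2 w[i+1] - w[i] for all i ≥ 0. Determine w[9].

103

w[2] = -2*7 - 5 = -19
w[3] = -2*(-19) - 7 = 31
w[4] = -2*31 - (-19) = -43
w[5] = -2*(-43) - 31 = 55
w[6] = -2*55 - (-43) = -67
w[7] = -2*(-67) - 55 = 79
w[8] = -2*79 - (-67) = -91
w[9] = -2*(-91) - 79 = 103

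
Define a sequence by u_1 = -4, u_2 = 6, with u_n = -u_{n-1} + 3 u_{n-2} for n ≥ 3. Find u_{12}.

u_3 = -6 + 3*(-4) = -18
u_4 = -(-18) + 3*6 = 36
u_5 = -36 + 3*(-18) = -90
u_6 = -(-90) + 3*36 = 198
u_7 = -198 + 3*(-90) = -468
u_8 = -(-468) + 3*198 = 1062
u_9 = -1062 + 3*(-468) = -2466
u_{10} = -(-2466) + 3*1062 = 5652
u_{11} = -5652 + 3*(-2466) = -13050
u_{12} = -(-13050) + 3*5652 = 30006

30006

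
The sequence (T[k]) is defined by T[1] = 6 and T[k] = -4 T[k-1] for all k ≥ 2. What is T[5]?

1536

T[2] = -4(6) = -24
T[3] = -4(-24) = 96
T[4] = -4(96) = -384
T[5] = -4(-384) = 1536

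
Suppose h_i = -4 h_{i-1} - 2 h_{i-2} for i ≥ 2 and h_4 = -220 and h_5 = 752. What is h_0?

Rearranging, h_{i-2} = (h_i + 4 h_{i-1}) / -2.
h_3 = (752 + 4*(-220)) / -2 = -128/-2 = 64
h_2 = (-220 + 4*64) / -2 = 36/-2 = -18
h_1 = (64 + 4*(-18)) / -2 = -8/-2 = 4
h_0 = (-18 + 4*4) / -2 = -2/-2 = 1

1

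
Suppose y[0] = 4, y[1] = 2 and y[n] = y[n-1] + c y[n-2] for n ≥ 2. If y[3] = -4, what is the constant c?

y[2] = 2 + 4c
y[3] = 2 + 6c
So 2 + 6c = -4, giving c = -1.

-1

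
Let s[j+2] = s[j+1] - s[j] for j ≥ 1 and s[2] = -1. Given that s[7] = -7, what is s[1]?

Let s[1] = y.
s[3] = -1 - y
s[4] = -y
s[5] = 1
s[6] = 1 + y
s[7] = y
So y = -7, giving y = -7.

-7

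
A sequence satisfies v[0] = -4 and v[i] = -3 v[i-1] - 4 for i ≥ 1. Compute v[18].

The fixed point is -4/(1 + 3) = -1, so v[i] + 1 = -3(v[i-1] + 1).
Hence v[i] = -3·(-3)^i - 1.
v[18] = -3·(-3)^{18} - 1 = -3·387420489 - 1 = -1162261468.

-1162261468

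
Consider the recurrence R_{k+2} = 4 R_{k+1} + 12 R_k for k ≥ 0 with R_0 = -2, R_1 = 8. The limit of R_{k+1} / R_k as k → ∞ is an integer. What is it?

The characteristic equation is r^2 - 4r - 12 = 0, which factors as (r - 6)(r + 2) = 0.
So the roots are 6 and -2. Since |6| > |-2| and the coefficient of 6^k is non-zero, the ratio tends to 6.

6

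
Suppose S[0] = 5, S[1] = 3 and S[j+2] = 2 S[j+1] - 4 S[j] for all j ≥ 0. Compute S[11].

S[2] = 2(3) - 4(5) = -14
S[3] = 2(-14) - 4(3) = -40
S[4] = 2(-40) - 4(-14) = -24
S[5] = 2(-24) - 4(-40) = 112
S[6] = 2(112) - 4(-24) = 320
S[7] = 2(320) - 4(112) = 192
S[8] = 2(192) - 4(320) = -896
S[9] = 2(-896) - 4(192) = -2560
S[10] = 2(-2560) - 4(-896) = -1536
S[11] = 2(-1536) - 4(-2560) = 7168

7168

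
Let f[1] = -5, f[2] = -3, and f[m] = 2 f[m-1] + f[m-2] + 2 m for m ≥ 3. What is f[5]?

-5

f[3] = 2*(-3) + (-5) + 6 = -5
f[4] = 2*(-5) + (-3) + 8 = -5
f[5] = 2*(-5) + (-5) + 10 = -5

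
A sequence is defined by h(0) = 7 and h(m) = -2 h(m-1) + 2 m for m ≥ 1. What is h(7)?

-834

h(1) = -2·7 + 2 = -12
h(2) = -2·(-12) + 4 = 28
h(3) = -2·28 + 6 = -50
h(4) = -2·(-50) + 8 = 108
h(5) = -2·108 + 10 = -206
h(6) = -2·(-206) + 12 = 424
h(7) = -2·424 + 14 = -834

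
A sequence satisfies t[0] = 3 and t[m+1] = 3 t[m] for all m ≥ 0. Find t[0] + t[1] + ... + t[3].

t[1] = 3·3 = 9
t[2] = 3·9 = 27
t[3] = 3·27 = 81
Sum = 3 + 9 + 27 + 81 = 120

120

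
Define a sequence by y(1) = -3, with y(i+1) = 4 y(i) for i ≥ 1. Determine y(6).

-3072

y(2) = 4·(-3) = -12
y(3) = 4·(-12) = -48
y(4) = 4·(-48) = -192
y(5) = 4·(-192) = -768
y(6) = 4·(-768) = -3072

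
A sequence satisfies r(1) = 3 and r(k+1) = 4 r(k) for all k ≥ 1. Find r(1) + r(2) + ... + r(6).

4095

r(2) = 4·3 = 12
r(3) = 4·12 = 48
r(4) = 4·48 = 192
r(5) = 4·192 = 768
r(6) = 4·768 = 3072
Sum = 3 + 12 + 48 + 192 + 768 + 3072 = 4095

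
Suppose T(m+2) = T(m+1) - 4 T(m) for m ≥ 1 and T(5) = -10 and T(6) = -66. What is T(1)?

-2

Rearranging, T(m-2) = (T(m) - T(m-1)) / -4.
T(4) = (-66 - (-10)) / -4 = -56/-4 = 14
T(3) = (-10 - 14) / -4 = -24/-4 = 6
T(2) = (14 - 6) / -4 = 8/-4 = -2
T(1) = (6 - (-2)) / -4 = 8/-4 = -2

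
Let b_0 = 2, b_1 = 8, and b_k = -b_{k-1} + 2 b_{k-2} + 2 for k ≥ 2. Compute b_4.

-22

b_2 = -8 + 2(2) + 2 = -2
b_3 = -(-2) + 2(8) + 2 = 20
b_4 = -20 + 2(-2) + 2 = -22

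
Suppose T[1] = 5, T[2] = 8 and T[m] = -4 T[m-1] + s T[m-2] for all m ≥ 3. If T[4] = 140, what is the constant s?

-1

T[3] = -32 + 5s
T[4] = 128 - 12s
So 128 - 12s = 140, giving s = -1.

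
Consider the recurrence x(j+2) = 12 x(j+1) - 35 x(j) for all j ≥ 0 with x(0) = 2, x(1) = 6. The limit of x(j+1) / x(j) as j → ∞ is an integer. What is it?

7

The characteristic equation is r^2 - 12r + 35 = 0, which factors as (r - 7)(r - 5) = 0.
So the roots are 7 and 5. Since |7| > |5| and the coefficient of 7^j is non-zero, the ratio tends to 7.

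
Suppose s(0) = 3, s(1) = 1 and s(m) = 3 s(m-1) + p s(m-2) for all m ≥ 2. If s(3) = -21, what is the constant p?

s(2) = 3 + 3p
s(3) = 9 + 10p
So 9 + 10p = -21, giving p = -3.

-3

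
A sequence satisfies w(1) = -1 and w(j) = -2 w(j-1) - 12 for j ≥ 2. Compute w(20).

-1572868

The fixed point is -12/(1 + 2) = -4, so w(j) + 4 = -2(w(j-1) + 4).
Hence w(j) = 3·(-2)^{j-1} - 4.
w(20) = 3·(-2)^{19} - 4 = 3·-524288 - 4 = -1572868.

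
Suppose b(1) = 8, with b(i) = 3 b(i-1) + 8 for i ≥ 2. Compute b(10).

b(2) = 3*8 + 8 = 32
b(3) = 3*32 + 8 = 104
b(4) = 3*104 + 8 = 320
b(5) = 3*320 + 8 = 968
b(6) = 3*968 + 8 = 2912
b(7) = 3*2912 + 8 = 8744
b(8) = 3*8744 + 8 = 26240
b(9) = 3*26240 + 8 = 78728
b(10) = 3*78728 + 8 = 236192

236192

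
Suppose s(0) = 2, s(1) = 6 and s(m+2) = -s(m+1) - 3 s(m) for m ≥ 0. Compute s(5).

s(2) = -6 - 3(2) = -12
s(3) = -(-12) - 3(6) = -6
s(4) = -(-6) - 3(-12) = 42
s(5) = -42 - 3(-6) = -24

-24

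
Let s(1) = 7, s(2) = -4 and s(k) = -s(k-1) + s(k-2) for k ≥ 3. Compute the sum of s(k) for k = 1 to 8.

-57

s(3) = -(-4) + 7 = 11
s(4) = -11 + (-4) = -15
s(5) = -(-15) + 11 = 26
s(6) = -26 + (-15) = -41
s(7) = -(-41) + 26 = 67
s(8) = -67 + (-41) = -108
Sum = 7 + (-4) + 11 + (-15) + 26 + (-41) + 67 + (-108) = -57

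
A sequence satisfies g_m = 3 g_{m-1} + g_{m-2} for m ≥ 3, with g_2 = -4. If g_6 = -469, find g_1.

Let g_1 = z.
g_3 = -12 + z
g_4 = -40 + 3z
g_5 = -132 + 10z
g_6 = -436 + 33z
So -436 + 33z = -469, giving z = -1.

-1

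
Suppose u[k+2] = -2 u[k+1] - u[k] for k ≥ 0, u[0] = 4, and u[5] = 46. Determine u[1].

6

Let u[1] = y.
u[2] = -4 - 2y
u[3] = 8 + 3y
u[4] = -12 - 4y
u[5] = 16 + 5y
So 16 + 5y = 46, giving y = 6.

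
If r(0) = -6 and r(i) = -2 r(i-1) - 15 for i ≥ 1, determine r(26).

The fixed point is -15/(1 + 2) = -5, so r(i) + 5 = -2(r(i-1) + 5).
Hence r(i) = -1·(-2)^i - 5.
r(26) = -1·(-2)^{26} - 5 = -1·67108864 - 5 = -67108869.

-67108869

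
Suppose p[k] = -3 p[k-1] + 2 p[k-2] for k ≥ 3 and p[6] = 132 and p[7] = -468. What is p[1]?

Rearranging, p[k-2] = (p[k] + 3 p[k-1]) / 2.
p[5] = (-468 + 3·132) / 2 = -72/2 = -36
p[4] = (132 + 3·(-36)) / 2 = 24/2 = 12
p[3] = (-36 + 3·12) / 2 = 0/2 = 0
p[2] = (12 + 3·0) / 2 = 12/2 = 6
p[1] = (0 + 3·6) / 2 = 18/2 = 9

9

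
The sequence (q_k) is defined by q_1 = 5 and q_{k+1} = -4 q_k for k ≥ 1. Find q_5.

q_2 = -4·5 = -20
q_3 = -4·(-20) = 80
q_4 = -4·80 = -320
q_5 = -4·(-320) = 1280

1280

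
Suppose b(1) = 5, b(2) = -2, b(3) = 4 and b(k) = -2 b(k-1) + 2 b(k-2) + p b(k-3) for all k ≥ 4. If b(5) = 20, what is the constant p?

b(4) = -12 + 5p
b(5) = 32 - 12p
So 32 - 12p = 20, giving p = 1.

1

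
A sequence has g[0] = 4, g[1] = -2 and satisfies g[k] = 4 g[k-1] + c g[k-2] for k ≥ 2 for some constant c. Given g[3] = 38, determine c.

g[2] = -8 + 4c
g[3] = -32 + 14c
So -32 + 14c = 38, giving c = 5.

5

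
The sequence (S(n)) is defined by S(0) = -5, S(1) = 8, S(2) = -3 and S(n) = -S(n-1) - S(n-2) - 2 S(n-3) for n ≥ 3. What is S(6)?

S(3) = -(-3) - 8 - 2·(-5) = 5
S(4) = -5 - (-3) - 2·8 = -18
S(5) = -(-18) - 5 - 2·(-3) = 19
S(6) = -19 - (-18) - 2·5 = -11

-11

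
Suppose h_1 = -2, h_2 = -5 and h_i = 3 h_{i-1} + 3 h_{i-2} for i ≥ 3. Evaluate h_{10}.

-232470

h_3 = 3*(-5) + 3*(-2) = -21
h_4 = 3*(-21) + 3*(-5) = -78
h_5 = 3*(-78) + 3*(-21) = -297
h_6 = 3*(-297) + 3*(-78) = -1125
h_7 = 3*(-1125) + 3*(-297) = -4266
h_8 = 3*(-4266) + 3*(-1125) = -16173
h_9 = 3*(-16173) + 3*(-4266) = -61317
h_{10} = 3*(-61317) + 3*(-16173) = -232470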